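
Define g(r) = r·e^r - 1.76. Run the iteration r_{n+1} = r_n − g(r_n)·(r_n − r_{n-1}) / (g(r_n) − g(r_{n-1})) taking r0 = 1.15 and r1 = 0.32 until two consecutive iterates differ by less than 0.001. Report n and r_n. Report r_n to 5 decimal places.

g(1.15) = 1.8719218, g(0.32) = -1.3193191
r2 = 0.3200000 − (-1.3193191)·(-0.8300000)/(-3.1912410) = 0.6631376;  |Δ| = 0.3431376
g(0.6631376) = -0.4729344
r3 = 0.6631376 − (-0.4729344)·(0.3431376)/(0.8463847) = 0.8548726;  |Δ| = 0.1917350
g(0.8548726) = 0.2498696
r4 = 0.8548726 − 0.2498696·(0.1917350)/(0.7228040) = 0.7885908;  |Δ| = 0.0662818
g(0.7885908) = -0.0248686
r5 = 0.7885908 − (-0.0248686)·(-0.0662818)/(-0.2747382) = 0.7945905;  |Δ| = 0.0059997
g(0.7945905) = -0.0011467
r6 = 0.7945905 − (-0.0011467)·(0.0059997)/(0.0237219) = 0.7948805;  |Δ| = 0.0002900
|r6 − r5| = 0.0002900 < 0.001

n = 6, r_n = 0.79488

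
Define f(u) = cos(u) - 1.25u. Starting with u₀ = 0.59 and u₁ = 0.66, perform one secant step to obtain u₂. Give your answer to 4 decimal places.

0.6409

f(0.59) = 0.093441, f(0.66) = -0.035008
u₂ = 0.660000 − (-0.035008)·(0.660000 − 0.590000) / (-0.035008 − 0.093441) = 0.660000 − (-0.002451)/(-0.128448) = 0.640922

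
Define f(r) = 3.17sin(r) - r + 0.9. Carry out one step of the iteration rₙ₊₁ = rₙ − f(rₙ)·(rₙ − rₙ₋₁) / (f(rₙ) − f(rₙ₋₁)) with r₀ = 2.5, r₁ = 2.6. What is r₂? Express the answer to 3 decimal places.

2.582

f(2.5) = 0.29716, f(2.6) = -0.06586
r₂ = 2.60000 − (-0.06586)·(2.60000 − 2.50000) / (-0.06586 − 0.29716) = 2.60000 − (-0.00659)/(-0.36302) = 2.58186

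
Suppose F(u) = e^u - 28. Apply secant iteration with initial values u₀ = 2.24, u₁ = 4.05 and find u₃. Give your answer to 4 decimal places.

3.2026

F(2.24) = -18.606669, F(4.05) = 29.397457
u₂ = 4.050000 − 29.397457·(4.050000 − 2.240000) / (29.397457 − (-18.606669)) = 4.050000 − (53.209397)/(48.004126) = 2.941566
F(2.941566) = -9.054505
u₃ = 2.941566 − (-9.054505)·(2.941566 − 4.050000) / (-9.054505 − 29.397457) = 2.941566 − (10.036320)/(-38.451962) = 3.202575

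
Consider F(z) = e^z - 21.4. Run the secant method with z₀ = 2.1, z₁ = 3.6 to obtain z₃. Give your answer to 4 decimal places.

2.9962

F(2.1) = -13.233830, F(3.6) = 15.198234
z₂ = 3.600000 − 15.198234·(3.600000 − 2.100000) / (15.198234 − (-13.233830)) = 3.600000 − (22.797352)/(28.432065) = 2.798182
F(2.798182) = -4.985229
z₃ = 2.798182 − (-4.985229)·(2.798182 − 3.600000) / (-4.985229 − 15.198234) = 2.798182 − (3.997248)/(-20.183463) = 2.996227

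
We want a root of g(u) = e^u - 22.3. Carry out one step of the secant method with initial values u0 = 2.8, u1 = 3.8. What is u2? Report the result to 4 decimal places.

3.0072

g(2.8) = -5.855353, g(3.8) = 22.401184
u2 = 3.800000 − 22.401184·(3.800000 − 2.800000) / (22.401184 − (-5.855353)) = 3.800000 − (22.401184)/(28.256538) = 3.007221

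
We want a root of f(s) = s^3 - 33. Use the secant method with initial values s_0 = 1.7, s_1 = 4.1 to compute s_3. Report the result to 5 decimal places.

f(1.7) = -28.0870000, f(4.1) = 35.9210000
s_2 = 4.1000000 − 35.9210000·(4.1000000 − 1.7000000) / (35.9210000 − (-28.0870000)) = 4.1000000 − (86.2104000)/(64.0080000) = 2.7531309
f(2.7531309) = -12.1320127
s_3 = 2.7531309 − (-12.1320127)·(2.7531309 − 4.1000000) / (-12.1320127 − 35.9210000) = 2.7531309 − (16.3402336)/(-48.0530127) = 3.0931768

3.09318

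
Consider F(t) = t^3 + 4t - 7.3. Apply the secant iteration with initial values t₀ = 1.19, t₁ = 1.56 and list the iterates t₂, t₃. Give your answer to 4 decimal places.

1.2781, 1.2880

F(1.19) = -0.854841, F(1.56) = 2.736416
t₂ = 1.560000 − 2.736416·(1.560000 − 1.190000) / (2.736416 − (-0.854841)) = 1.560000 − (1.012474)/(3.591257) = 1.278073
F(1.278073) = -0.100017
t₃ = 1.278073 − (-0.100017)·(1.278073 − 1.560000) / (-0.100017 − 2.736416) = 1.278073 − (0.028198)/(-2.836433) = 1.288014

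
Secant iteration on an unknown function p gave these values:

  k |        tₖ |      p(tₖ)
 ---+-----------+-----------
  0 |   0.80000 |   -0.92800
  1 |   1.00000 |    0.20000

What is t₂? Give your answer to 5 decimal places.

t₂ = 1.00000 − 0.20000·(1.00000 − 0.80000) / (0.20000 − (-0.92800))
   = 1.00000 − (0.0400000)/(1.1280000) = 0.9645390

0.96454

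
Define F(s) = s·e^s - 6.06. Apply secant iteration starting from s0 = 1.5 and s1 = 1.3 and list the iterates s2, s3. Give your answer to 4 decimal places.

1.4321, 1.4389

F(1.5) = 0.662534, F(1.3) = -1.289914
s2 = 1.300000 − (-1.289914)·(1.300000 − 1.500000) / (-1.289914 − 0.662534) = 1.300000 − (0.257983)/(-1.952448) = 1.432133
F(1.432133) = -0.062768
s3 = 1.432133 − (-0.062768)·(1.432133 − 1.300000) / (-0.062768 − (-1.289914)) = 1.432133 − (-0.008294)/(1.227146) = 1.438892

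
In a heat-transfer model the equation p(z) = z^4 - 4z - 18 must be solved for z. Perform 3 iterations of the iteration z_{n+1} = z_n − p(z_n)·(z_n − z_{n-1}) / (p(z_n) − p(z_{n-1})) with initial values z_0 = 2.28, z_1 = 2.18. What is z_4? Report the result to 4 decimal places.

p(2.28) = -0.096637, p(2.18) = -4.134694
z_2 = 2.180000 − (-4.134694)·(2.180000 − 2.280000) / (-4.134694 − (-0.096637)) = 2.180000 − (0.413469)/(-4.038057) = 2.282393
p(2.282393) = 0.007427
z_3 = 2.282393 − 0.007427·(2.282393 − 2.180000) / (0.007427 − (-4.134694)) = 2.282393 − (0.000761)/(4.142122) = 2.282210
p(2.282210) = -0.000569
z_4 = 2.282210 − (-0.000569)·(2.282210 − 2.282393) / (-0.000569 − 0.007427) = 2.282210 − (0.000000)/(-0.007996) = 2.282223

2.2822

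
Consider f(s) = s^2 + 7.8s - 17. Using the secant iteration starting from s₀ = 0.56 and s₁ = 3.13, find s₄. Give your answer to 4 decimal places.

1.7756

f(0.56) = -12.318400, f(3.13) = 17.210900
s₂ = 3.130000 − 17.210900·(3.130000 − 0.560000) / (17.210900 − (-12.318400)) = 3.130000 − (44.232013)/(29.529300) = 1.632097
f(1.632097) = -1.605898
s₃ = 1.632097 − (-1.605898)·(1.632097 − 3.130000) / (-1.605898 − 17.210900) = 1.632097 − (2.405478)/(-18.816798) = 1.759934
f(1.759934) = -0.175145
s₄ = 1.759934 − (-0.175145)·(1.759934 − 1.632097) / (-0.175145 − (-1.605898)) = 1.759934 − (-0.022390)/(1.430753) = 1.775583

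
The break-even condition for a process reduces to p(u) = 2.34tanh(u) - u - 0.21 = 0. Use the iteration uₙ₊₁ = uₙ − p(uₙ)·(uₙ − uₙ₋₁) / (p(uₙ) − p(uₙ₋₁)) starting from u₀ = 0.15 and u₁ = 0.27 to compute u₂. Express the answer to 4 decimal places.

p(0.15) = -0.011609, p(0.27) = 0.136882
u₂ = 0.270000 − 0.136882·(0.270000 − 0.150000) / (0.136882 − (-0.011609)) = 0.270000 − (0.016426)/(0.148491) = 0.159382

0.1594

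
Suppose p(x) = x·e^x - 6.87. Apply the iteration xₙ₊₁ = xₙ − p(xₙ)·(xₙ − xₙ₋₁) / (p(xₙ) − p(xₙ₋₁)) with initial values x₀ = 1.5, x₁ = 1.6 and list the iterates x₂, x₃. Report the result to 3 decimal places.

p(1.5) = -0.14747, p(1.6) = 1.05485
x₂ = 1.60000 − 1.05485·(1.60000 − 1.50000) / (1.05485 − (-0.14747)) = 1.60000 − (0.10549)/(1.20232) = 1.51227
p(1.51227) = -0.00886
x₃ = 1.51227 − (-0.00886)·(1.51227 − 1.60000) / (-0.00886 − 1.05485) = 1.51227 − (0.00078)/(-1.06371) = 1.51300

1.512, 1.513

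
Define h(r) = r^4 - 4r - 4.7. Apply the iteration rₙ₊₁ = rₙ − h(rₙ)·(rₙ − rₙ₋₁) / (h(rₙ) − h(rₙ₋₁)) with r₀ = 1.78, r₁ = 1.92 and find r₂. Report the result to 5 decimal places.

1.86338

h(1.78) = -1.7812414, h(1.92) = 1.2095450
r₂ = 1.9200000 − 1.2095450·(1.9200000 − 1.7800000) / (1.2095450 − (-1.7812414)) = 1.9200000 − (0.1693363)/(2.9907864) = 1.8633807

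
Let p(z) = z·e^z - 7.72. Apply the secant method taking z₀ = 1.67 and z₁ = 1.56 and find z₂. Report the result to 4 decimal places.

1.5825

p(1.67) = 1.151320, p(1.56) = -0.296239
z₂ = 1.560000 − (-0.296239)·(1.560000 − 1.670000) / (-0.296239 − 1.151320) = 1.560000 − (0.032586)/(-1.447559) = 1.582511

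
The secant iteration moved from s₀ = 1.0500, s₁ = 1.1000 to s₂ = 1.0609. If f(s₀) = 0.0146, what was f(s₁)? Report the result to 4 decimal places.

The secant line through (1.0500, 0.0146) and (1.1000, f(s₁)) crosses zero at s₂ = 1.0609.
So (1.0500, 0.0146), (1.1000, f(s₁)), (1.0609, 0) are collinear:
f(s₁) = 0.0146 · (1.1000 − 1.0609) / (1.0500 − 1.0609) = 0.0146 · (0.039100)/(-0.010900) = -0.052372

-0.0524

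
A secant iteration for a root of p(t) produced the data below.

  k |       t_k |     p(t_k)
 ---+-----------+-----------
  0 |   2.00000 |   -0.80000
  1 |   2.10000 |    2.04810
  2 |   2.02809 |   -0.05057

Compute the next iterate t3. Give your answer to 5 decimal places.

2.02982

t3 = 2.02809 − (-0.05057)·(2.02809 − 2.10000) / (-0.05057 − 2.04810)
   = 2.02809 − (0.0036365)/(-2.0986700) = 2.0298228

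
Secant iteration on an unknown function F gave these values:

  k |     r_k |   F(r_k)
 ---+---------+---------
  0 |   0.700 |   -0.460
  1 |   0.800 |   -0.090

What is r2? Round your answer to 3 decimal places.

r2 = 0.800 − (-0.090)·(0.800 − 0.700) / (-0.090 − (-0.460))
   = 0.800 − (-0.00900)/(0.37000) = 0.82432

0.824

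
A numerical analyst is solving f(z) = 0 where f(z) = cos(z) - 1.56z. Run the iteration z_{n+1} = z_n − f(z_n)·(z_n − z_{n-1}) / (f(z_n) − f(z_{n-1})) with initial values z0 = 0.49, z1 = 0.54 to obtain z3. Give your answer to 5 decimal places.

0.54737

f(0.49) = 0.1179329, f(0.54) = 0.0153087
z2 = 0.5400000 − 0.0153087·(0.5400000 − 0.4900000) / (0.0153087 − 0.1179329) = 0.5400000 − (0.0007654)/(-0.1026242) = 0.5474586
f(0.5474586) = -0.0001853
z3 = 0.5474586 − (-0.0001853)·(0.5474586 − 0.5400000) / (-0.0001853 − 0.0153087) = 0.5474586 − (-0.0000014)/(-0.0154940) = 0.5473694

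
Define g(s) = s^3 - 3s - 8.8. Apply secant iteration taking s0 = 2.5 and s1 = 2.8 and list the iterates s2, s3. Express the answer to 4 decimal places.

g(2.5) = -0.675000, g(2.8) = 4.752000
s2 = 2.800000 − 4.752000·(2.800000 − 2.500000) / (4.752000 − (-0.675000)) = 2.800000 − (1.425600)/(5.427000) = 2.537313
g(2.537313) = -0.076819
s3 = 2.537313 − (-0.076819)·(2.537313 − 2.800000) / (-0.076819 − 4.752000) = 2.537313 − (0.020179)/(-4.828819) = 2.541492

2.5373, 2.5415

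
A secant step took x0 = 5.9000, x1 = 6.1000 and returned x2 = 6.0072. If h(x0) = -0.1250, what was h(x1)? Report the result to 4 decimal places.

The secant line through (5.9000, -0.1250) and (6.1000, h(x1)) crosses zero at x2 = 6.0072.
So (5.9000, -0.1250), (6.1000, h(x1)), (6.0072, 0) are collinear:
h(x1) = -0.1250 · (6.1000 − 6.0072) / (5.9000 − 6.0072) = -0.1250 · (0.092800)/(-0.107200) = 0.108209

0.1082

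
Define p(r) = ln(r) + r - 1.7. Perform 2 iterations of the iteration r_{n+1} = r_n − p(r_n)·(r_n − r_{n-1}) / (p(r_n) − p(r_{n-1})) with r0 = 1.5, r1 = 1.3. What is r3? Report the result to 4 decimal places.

p(1.5) = 0.205465, p(1.3) = -0.137636
r2 = 1.300000 − (-0.137636)·(1.300000 − 1.500000) / (-0.137636 − 0.205465) = 1.300000 − (0.027527)/(-0.343101) = 1.380230
p(1.380230) = 0.002481
r3 = 1.380230 − 0.002481·(1.380230 − 1.300000) / (0.002481 − (-0.137636)) = 1.380230 − (0.000199)/(0.140117) = 1.378810

1.3788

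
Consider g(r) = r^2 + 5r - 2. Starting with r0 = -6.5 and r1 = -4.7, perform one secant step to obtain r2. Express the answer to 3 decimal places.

g(-6.5) = 7.75000, g(-4.7) = -3.41000
r2 = -4.70000 − (-3.41000)·(-4.70000 − (-6.50000)) / (-3.41000 − 7.75000) = -4.70000 − (-6.13800)/(-11.16000) = -5.25000

-5.250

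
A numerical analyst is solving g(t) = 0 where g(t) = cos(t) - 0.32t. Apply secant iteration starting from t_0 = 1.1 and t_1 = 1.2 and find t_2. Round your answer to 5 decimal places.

g(1.1) = 0.1015961, g(1.2) = -0.0216422
t_2 = 1.2000000 − (-0.0216422)·(1.2000000 − 1.1000000) / (-0.0216422 − 0.1015961) = 1.2000000 − (-0.0021642)/(-0.1232384) = 1.1824387

1.18244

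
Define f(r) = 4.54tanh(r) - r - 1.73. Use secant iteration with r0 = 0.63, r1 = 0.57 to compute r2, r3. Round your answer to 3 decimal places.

f(0.63) = 0.17356, f(0.57) = 0.03973
r2 = 0.57000 − 0.03973·(0.57000 − 0.63000) / (0.03973 − 0.17356) = 0.57000 − (-0.00238)/(-0.13383) = 0.55219
f(0.55219) = -0.00239
r3 = 0.55219 − (-0.00239)·(0.55219 − 0.57000) / (-0.00239 − 0.03973) = 0.55219 − (0.00004)/(-0.04212) = 0.55320

0.552, 0.553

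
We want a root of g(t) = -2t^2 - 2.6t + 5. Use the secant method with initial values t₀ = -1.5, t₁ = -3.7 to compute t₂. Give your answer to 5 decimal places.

g(-1.5) = 4.4000000, g(-3.7) = -12.7600000
t₂ = -3.7000000 − (-12.7600000)·(-3.7000000 − (-1.5000000)) / (-12.7600000 − 4.4000000) = -3.7000000 − (28.0720000)/(-17.1600000) = -2.0641026

-2.06410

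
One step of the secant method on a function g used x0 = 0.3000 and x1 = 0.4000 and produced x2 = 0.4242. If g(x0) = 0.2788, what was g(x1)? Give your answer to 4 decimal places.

0.0543

The secant line through (0.3000, 0.2788) and (0.4000, g(x1)) crosses zero at x2 = 0.4242.
So (0.3000, 0.2788), (0.4000, g(x1)), (0.4242, 0) are collinear:
g(x1) = 0.2788 · (0.4000 − 0.4242) / (0.3000 − 0.4242) = 0.2788 · (-0.024200)/(-0.124200) = 0.054323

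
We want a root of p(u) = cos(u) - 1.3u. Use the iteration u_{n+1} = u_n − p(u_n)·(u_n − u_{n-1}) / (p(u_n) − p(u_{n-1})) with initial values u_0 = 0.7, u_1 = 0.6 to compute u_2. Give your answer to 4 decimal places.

0.6238

p(0.7) = -0.145158, p(0.6) = 0.045336
u_2 = 0.600000 − 0.045336·(0.600000 − 0.700000) / (0.045336 − (-0.145158)) = 0.600000 − (-0.004534)/(0.190493) = 0.623799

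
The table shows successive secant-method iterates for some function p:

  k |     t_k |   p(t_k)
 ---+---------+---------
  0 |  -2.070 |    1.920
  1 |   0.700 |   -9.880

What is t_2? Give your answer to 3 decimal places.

-1.619

t_2 = 0.700 − (-9.880)·(0.700 − (-2.070)) / (-9.880 − 1.920)
   = 0.700 − (-27.36760)/(-11.80000) = -1.61929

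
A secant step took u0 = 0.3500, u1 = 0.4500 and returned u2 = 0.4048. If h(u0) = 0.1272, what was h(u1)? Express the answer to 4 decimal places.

-0.1049

The secant line through (0.3500, 0.1272) and (0.4500, h(u1)) crosses zero at u2 = 0.4048.
So (0.3500, 0.1272), (0.4500, h(u1)), (0.4048, 0) are collinear:
h(u1) = 0.1272 · (0.4500 − 0.4048) / (0.3500 − 0.4048) = 0.1272 · (0.045200)/(-0.054800) = -0.104917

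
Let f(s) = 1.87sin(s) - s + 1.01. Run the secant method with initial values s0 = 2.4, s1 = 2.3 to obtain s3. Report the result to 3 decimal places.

f(2.4) = -0.12688, f(2.3) = 0.10447
s2 = 2.30000 − 0.10447·(2.30000 − 2.40000) / (0.10447 − (-0.12688)) = 2.30000 − (-0.01045)/(0.23135) = 2.34516
f(2.34516) = 0.00165
s3 = 2.34516 − 0.00165·(2.34516 − 2.30000) / (0.00165 − 0.10447) = 2.34516 − (0.00007)/(-0.10282) = 2.34588

2.346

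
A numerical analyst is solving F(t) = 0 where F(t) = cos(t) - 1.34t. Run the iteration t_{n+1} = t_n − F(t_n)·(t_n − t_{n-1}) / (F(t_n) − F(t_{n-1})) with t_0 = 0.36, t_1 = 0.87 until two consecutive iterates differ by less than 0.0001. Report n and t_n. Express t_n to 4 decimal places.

F(0.36) = 0.453497, F(0.87) = -0.520973
t_2 = 0.870000 − (-0.520973)·(0.510000)/(-0.974470) = 0.597343;  |Δ| = 0.272657
F(0.597343) = 0.026394
t_3 = 0.597343 − 0.026394·(-0.272657)/(0.547367) = 0.610490;  |Δ| = 0.013147
F(0.610490) = 0.001310
t_4 = 0.610490 − 0.001310·(0.013147)/(-0.025084) = 0.611177;  |Δ| = 0.000687
F(0.611177) = -0.000004
t_5 = 0.611177 − (-0.000004)·(0.000687)/(-0.001314) = 0.611175;  |Δ| = 0.000002
|t_5 − t_4| = 0.000002 < 0.0001

n = 5, t_n = 0.6112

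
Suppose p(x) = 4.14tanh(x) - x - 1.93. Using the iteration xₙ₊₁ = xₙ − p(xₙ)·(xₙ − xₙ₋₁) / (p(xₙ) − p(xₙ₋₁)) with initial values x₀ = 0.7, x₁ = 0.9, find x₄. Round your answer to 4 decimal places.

p(0.7) = -0.127917, p(0.9) = 0.135473
x₂ = 0.900000 − 0.135473·(0.900000 − 0.700000) / (0.135473 − (-0.127917)) = 0.900000 − (0.027095)/(0.263391) = 0.797131
p(0.797131) = 0.015329
x₃ = 0.797131 − 0.015329·(0.797131 − 0.900000) / (0.015329 − 0.135473) = 0.797131 − (-0.001577)/(-0.120144) = 0.784007
p(0.784007) = -0.002305
x₄ = 0.784007 − (-0.002305)·(0.784007 − 0.797131) / (-0.002305 − 0.015329) = 0.784007 − (0.000030)/(-0.017634) = 0.785722

0.7857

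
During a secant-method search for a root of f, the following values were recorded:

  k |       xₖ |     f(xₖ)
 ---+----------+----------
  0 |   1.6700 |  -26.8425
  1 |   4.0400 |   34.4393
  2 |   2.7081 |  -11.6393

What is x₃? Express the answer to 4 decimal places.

3.0445

x₃ = 2.7081 − (-11.6393)·(2.7081 − 4.0400) / (-11.6393 − 34.4393)
   = 2.7081 − (15.502384)/(-46.078600) = 3.044533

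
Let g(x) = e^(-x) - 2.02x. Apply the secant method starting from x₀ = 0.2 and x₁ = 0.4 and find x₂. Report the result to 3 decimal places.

g(0.2) = 0.41473, g(0.4) = -0.13768
x₂ = 0.40000 − (-0.13768)·(0.40000 − 0.20000) / (-0.13768 − 0.41473) = 0.40000 − (-0.02754)/(-0.55241) = 0.35015

0.350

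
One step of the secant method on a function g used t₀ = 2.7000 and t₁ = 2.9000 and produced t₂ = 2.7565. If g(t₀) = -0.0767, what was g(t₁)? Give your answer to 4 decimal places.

0.1948

The secant line through (2.7000, -0.0767) and (2.9000, g(t₁)) crosses zero at t₂ = 2.7565.
So (2.7000, -0.0767), (2.9000, g(t₁)), (2.7565, 0) are collinear:
g(t₁) = -0.0767 · (2.9000 − 2.7565) / (2.7000 − 2.7565) = -0.0767 · (0.143500)/(-0.056500) = 0.194804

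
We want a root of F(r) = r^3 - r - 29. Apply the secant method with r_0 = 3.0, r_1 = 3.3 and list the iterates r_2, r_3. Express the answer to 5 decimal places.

3.17367, 3.18050

F(3.0) = -5.0000000, F(3.3) = 3.6370000
r_2 = 3.3000000 − 3.6370000·(3.3000000 − 3.0000000) / (3.6370000 − (-5.0000000)) = 3.3000000 − (1.0911000)/(8.6370000) = 3.1736714
F(3.1736714) = -0.2078492
r_3 = 3.1736714 − (-0.2078492)·(3.1736714 − 3.3000000) / (-0.2078492 − 3.6370000) = 3.1736714 − (0.0262573)/(-3.8448492) = 3.1805006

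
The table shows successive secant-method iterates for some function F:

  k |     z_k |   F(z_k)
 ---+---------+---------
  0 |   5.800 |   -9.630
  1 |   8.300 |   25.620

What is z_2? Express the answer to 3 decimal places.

z_2 = 8.300 − 25.620·(8.300 − 5.800) / (25.620 − (-9.630))
   = 8.300 − (64.05000)/(35.25000) = 6.48298

6.483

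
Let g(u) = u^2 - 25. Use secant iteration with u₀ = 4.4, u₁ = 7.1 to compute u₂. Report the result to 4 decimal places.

g(4.4) = -5.640000, g(7.1) = 25.410000
u₂ = 7.100000 − 25.410000·(7.100000 − 4.400000) / (25.410000 − (-5.640000)) = 7.100000 − (68.607000)/(31.050000) = 4.890435

4.8904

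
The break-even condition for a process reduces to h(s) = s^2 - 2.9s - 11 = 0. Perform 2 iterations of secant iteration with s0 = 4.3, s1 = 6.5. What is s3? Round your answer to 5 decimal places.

h(4.3) = -4.9800000, h(6.5) = 12.4000000
s2 = 6.5000000 − 12.4000000·(6.5000000 − 4.3000000) / (12.4000000 − (-4.9800000)) = 6.5000000 − (27.2800000)/(17.3800000) = 4.9303797
h(4.9303797) = -0.9894568
s3 = 4.9303797 − (-0.9894568)·(4.9303797 − 6.5000000) / (-0.9894568 − 12.4000000) = 4.9303797 − (1.5530715)/(-13.3894568) = 5.0463719

5.04637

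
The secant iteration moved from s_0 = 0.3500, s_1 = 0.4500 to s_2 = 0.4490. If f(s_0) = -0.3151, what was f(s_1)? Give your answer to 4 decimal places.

0.0032

The secant line through (0.3500, -0.3151) and (0.4500, f(s_1)) crosses zero at s_2 = 0.4490.
So (0.3500, -0.3151), (0.4500, f(s_1)), (0.4490, 0) are collinear:
f(s_1) = -0.3151 · (0.4500 − 0.4490) / (0.3500 − 0.4490) = -0.3151 · (0.001000)/(-0.099000) = 0.003183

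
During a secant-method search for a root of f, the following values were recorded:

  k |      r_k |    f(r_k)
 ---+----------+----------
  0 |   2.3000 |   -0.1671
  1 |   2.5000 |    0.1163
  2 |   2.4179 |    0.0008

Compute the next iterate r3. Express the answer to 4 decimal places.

r3 = 2.4179 − 0.0008·(2.4179 − 2.5000) / (0.0008 − 0.1163)
   = 2.4179 − (-0.000066)/(-0.115500) = 2.417331

2.4173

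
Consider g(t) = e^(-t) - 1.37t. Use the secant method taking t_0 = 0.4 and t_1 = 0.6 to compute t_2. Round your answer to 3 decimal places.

0.462

g(0.4) = 0.12232, g(0.6) = -0.27319
t_2 = 0.60000 − (-0.27319)·(0.60000 − 0.40000) / (-0.27319 − 0.12232) = 0.60000 − (-0.05464)/(-0.39551) = 0.46185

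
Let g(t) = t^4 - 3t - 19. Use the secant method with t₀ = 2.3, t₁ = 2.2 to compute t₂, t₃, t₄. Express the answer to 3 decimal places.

2.251, 2.253, 2.253

g(2.3) = 2.08410, g(2.2) = -2.17440
t₂ = 2.20000 − (-2.17440)·(2.20000 − 2.30000) / (-2.17440 − 2.08410) = 2.20000 − (0.21744)/(-4.25850) = 2.25106
g(2.25106) = -0.07593
t₃ = 2.25106 − (-0.07593)·(2.25106 − 2.20000) / (-0.07593 − (-2.17440)) = 2.25106 − (-0.00388)/(2.09847) = 2.25291
g(2.25291) = 0.00293
t₄ = 2.25291 − 0.00293·(2.25291 − 2.25106) / (0.00293 − (-0.07593)) = 2.25291 − (0.00001)/(0.07886) = 2.25284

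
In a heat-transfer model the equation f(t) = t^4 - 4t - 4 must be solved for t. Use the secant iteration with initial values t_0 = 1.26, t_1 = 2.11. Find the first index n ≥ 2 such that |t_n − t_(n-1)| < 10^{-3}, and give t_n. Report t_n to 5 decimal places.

f(1.26) = -6.5195262, f(2.11) = 7.3811944
t_2 = 2.1100000 − 7.3811944·(0.8500000)/(13.9007206) = 1.6586554;  |Δ| = 0.4513446
f(1.6586554) = -3.0658628
t_3 = 1.6586554 − (-3.0658628)·(-0.4513446)/(-10.4470572) = 1.7911100;  |Δ| = 0.1324546
f(1.7911100) = -0.8726949
t_4 = 1.7911100 − (-0.8726949)·(0.1324546)/(2.1931679) = 1.8438157;  |Δ| = 0.0527057
f(1.8438157) = 0.1824000
t_5 = 1.8438157 − 0.1824000·(0.0527057)/(1.0550949) = 1.8347042;  |Δ| = 0.0091115
f(1.8347042) = -0.0079225
t_6 = 1.8347042 − (-0.0079225)·(-0.0091115)/(-0.1903225) = 1.8350834;  |Δ| = 0.0003793
|t_6 − t_5| = 0.0003793 < 10^{-3}

n = 6, t_n = 1.83508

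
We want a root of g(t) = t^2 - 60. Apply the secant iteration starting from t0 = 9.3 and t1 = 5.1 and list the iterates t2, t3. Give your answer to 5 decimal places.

g(9.3) = 26.4900000, g(5.1) = -33.9900000
t2 = 5.1000000 − (-33.9900000)·(5.1000000 − 9.3000000) / (-33.9900000 − 26.4900000) = 5.1000000 − (142.7580000)/(-60.4800000) = 7.4604167
g(7.4604167) = -4.3421832
t3 = 7.4604167 − (-4.3421832)·(7.4604167 − 5.1000000) / (-4.3421832 − (-33.9900000)) = 7.4604167 − (-10.2493615)/(29.6478168) = 7.8061204

7.46042, 7.80612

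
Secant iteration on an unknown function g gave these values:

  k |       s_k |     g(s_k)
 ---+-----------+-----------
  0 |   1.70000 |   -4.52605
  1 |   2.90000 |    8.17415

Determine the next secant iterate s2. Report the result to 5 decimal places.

2.12765

s2 = 2.90000 − 8.17415·(2.90000 − 1.70000) / (8.17415 − (-4.52605))
   = 2.90000 − (9.8089800)/(12.7002000) = 2.1276515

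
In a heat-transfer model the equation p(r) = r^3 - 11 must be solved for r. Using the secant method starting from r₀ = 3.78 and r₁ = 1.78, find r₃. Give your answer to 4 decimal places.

p(3.78) = 43.010152, p(1.78) = -5.360248
r₂ = 1.780000 − (-5.360248)·(1.780000 − 3.780000) / (-5.360248 − 43.010152) = 1.780000 − (10.720496)/(-48.370400) = 2.001633
p(2.001633) = -2.980383
r₃ = 2.001633 − (-2.980383)·(2.001633 − 1.780000) / (-2.980383 − (-5.360248)) = 2.001633 − (-0.660552)/(2.379865) = 2.279192

2.2792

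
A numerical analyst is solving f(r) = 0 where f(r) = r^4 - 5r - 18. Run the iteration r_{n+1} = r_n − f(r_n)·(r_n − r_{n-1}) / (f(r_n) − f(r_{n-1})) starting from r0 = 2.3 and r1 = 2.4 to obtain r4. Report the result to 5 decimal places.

2.33387

f(2.3) = -1.5159000, f(2.4) = 3.1776000
r2 = 2.4000000 − 3.1776000·(2.4000000 − 2.3000000) / (3.1776000 − (-1.5159000)) = 2.4000000 − (0.3177600)/(4.6935000) = 2.3322979
f(2.3322979) = -0.0720964
r3 = 2.3322979 − (-0.0720964)·(2.3322979 − 2.4000000) / (-0.0720964 − 3.1776000) = 2.3322979 − (0.0048811)/(-3.2496964) = 2.3337999
f(2.3337999) = -0.0033099
r4 = 2.3337999 − (-0.0033099)·(2.3337999 − 2.3322979) / (-0.0033099 − (-0.0720964)) = 2.3337999 − (-0.0000050)/(0.0687865) = 2.3338721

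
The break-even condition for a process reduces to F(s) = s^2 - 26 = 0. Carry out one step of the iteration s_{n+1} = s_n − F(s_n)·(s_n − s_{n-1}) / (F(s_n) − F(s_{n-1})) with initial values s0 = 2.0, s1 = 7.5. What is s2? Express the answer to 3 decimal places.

4.316

F(2.0) = -22.00000, F(7.5) = 30.25000
s2 = 7.50000 − 30.25000·(7.50000 − 2.00000) / (30.25000 − (-22.00000)) = 7.50000 − (166.37500)/(52.25000) = 4.31579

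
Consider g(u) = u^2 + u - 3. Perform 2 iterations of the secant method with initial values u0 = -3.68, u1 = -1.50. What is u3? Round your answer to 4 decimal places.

g(-3.68) = 6.862400, g(-1.50) = -2.250000
u2 = -1.500000 − (-2.250000)·(-1.500000 − (-3.680000)) / (-2.250000 − 6.862400) = -1.500000 − (-4.905000)/(-9.112400) = -2.038278
g(-2.038278) = -0.883702
u3 = -2.038278 − (-0.883702)·(-2.038278 − (-1.500000)) / (-0.883702 − (-2.250000)) = -2.038278 − (0.475677)/(1.366298) = -2.386428

-2.3864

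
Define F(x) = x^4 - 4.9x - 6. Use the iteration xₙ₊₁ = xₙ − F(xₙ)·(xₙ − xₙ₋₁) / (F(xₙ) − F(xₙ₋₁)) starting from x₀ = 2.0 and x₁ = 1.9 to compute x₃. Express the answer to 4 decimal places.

F(2.0) = 0.200000, F(1.9) = -2.277900
x₂ = 1.900000 − (-2.277900)·(1.900000 − 2.000000) / (-2.277900 − 0.200000) = 1.900000 − (0.227790)/(-2.477900) = 1.991929
F(1.991929) = -0.017174
x₃ = 1.991929 − (-0.017174)·(1.991929 − 1.900000) / (-0.017174 − (-2.277900)) = 1.991929 − (-0.001579)/(2.260726) = 1.992627

1.9926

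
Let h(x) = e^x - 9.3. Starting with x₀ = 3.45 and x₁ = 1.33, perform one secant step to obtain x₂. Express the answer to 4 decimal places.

h(3.45) = 22.200392, h(1.33) = -5.518957
x₂ = 1.330000 − (-5.518957)·(1.330000 − 3.450000) / (-5.518957 − 22.200392) = 1.330000 − (11.700188)/(-27.719349) = 1.752095

1.7521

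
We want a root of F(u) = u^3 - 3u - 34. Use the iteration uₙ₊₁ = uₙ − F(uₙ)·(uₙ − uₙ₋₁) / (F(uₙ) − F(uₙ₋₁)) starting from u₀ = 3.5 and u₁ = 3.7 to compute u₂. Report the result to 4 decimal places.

3.5453

F(3.5) = -1.625000, F(3.7) = 5.553000
u₂ = 3.700000 − 5.553000·(3.700000 − 3.500000) / (5.553000 − (-1.625000)) = 3.700000 − (1.110600)/(7.178000) = 3.545277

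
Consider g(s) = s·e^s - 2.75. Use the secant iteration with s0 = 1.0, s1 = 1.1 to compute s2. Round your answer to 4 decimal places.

g(1.0) = -0.031718, g(1.1) = 0.554583
s2 = 1.100000 − 0.554583·(1.100000 − 1.000000) / (0.554583 − (-0.031718)) = 1.100000 − (0.055458)/(0.586301) = 1.005410

1.0054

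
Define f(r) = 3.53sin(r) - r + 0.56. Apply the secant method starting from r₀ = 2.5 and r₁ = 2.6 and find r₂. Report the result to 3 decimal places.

f(2.5) = 0.17261, f(2.6) = -0.22028
r₂ = 2.60000 − (-0.22028)·(2.60000 − 2.50000) / (-0.22028 − 0.17261) = 2.60000 − (-0.02203)/(-0.39289) = 2.54393

2.544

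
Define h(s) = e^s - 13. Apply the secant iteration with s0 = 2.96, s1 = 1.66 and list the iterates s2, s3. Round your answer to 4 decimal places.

2.3768, 2.6668

h(2.96) = 6.297972, h(1.66) = -7.740689
s2 = 1.660000 − (-7.740689)·(1.660000 − 2.960000) / (-7.740689 − 6.297972) = 1.660000 − (10.062896)/(-14.038661) = 2.376799
h(2.376799) = -2.229630
s3 = 2.376799 − (-2.229630)·(2.376799 − 1.660000) / (-2.229630 − (-7.740689)) = 2.376799 − (-1.598196)/(5.511059) = 2.666797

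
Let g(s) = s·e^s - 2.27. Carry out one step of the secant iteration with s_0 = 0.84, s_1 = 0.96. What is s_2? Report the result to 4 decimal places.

g(0.84) = -0.324252, g(0.96) = 0.237229
s_2 = 0.960000 − 0.237229·(0.960000 − 0.840000) / (0.237229 − (-0.324252)) = 0.960000 − (0.028467)/(0.561480) = 0.909299

0.9093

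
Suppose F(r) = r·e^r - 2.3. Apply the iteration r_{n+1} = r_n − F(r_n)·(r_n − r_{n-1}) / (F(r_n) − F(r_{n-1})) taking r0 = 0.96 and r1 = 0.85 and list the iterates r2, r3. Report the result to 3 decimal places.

F(0.96) = 0.20723, F(0.85) = -0.31130
r2 = 0.85000 − (-0.31130)·(0.85000 − 0.96000) / (-0.31130 − 0.20723) = 0.85000 − (0.03424)/(-0.51853) = 0.91604
F(0.91604) = -0.01048
r3 = 0.91604 − (-0.01048)·(0.91604 − 0.85000) / (-0.01048 − (-0.31130)) = 0.91604 − (-0.00069)/(0.30082) = 0.91834

0.916, 0.918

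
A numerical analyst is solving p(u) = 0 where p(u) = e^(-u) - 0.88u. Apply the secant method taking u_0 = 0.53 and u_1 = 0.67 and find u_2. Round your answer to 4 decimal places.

0.6155

p(0.53) = 0.122205, p(0.67) = -0.077891
u_2 = 0.670000 − (-0.077891)·(0.670000 − 0.530000) / (-0.077891 − 0.122205) = 0.670000 − (-0.010905)/(-0.200096) = 0.615502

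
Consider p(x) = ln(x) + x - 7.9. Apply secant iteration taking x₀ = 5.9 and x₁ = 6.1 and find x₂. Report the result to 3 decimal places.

p(5.9) = -0.22505, p(6.1) = 0.00829
x₂ = 6.10000 − 0.00829·(6.10000 − 5.90000) / (0.00829 − (-0.22505)) = 6.10000 − (0.00166)/(0.23334) = 6.09290

6.093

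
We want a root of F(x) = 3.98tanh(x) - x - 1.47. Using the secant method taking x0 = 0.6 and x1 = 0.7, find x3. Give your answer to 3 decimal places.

F(0.6) = 0.06746, F(0.7) = 0.23538
x2 = 0.70000 − 0.23538·(0.70000 − 0.60000) / (0.23538 − 0.06746) = 0.70000 − (0.02354)/(0.16793) = 0.55983
F(0.55983) = -0.00858
x3 = 0.55983 − (-0.00858)·(0.55983 − 0.70000) / (-0.00858 − 0.23538) = 0.55983 − (0.00120)/(-0.24397) = 0.56476

0.565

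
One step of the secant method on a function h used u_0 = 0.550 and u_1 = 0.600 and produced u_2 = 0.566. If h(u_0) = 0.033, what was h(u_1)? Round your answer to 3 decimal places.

-0.070

The secant line through (0.550, 0.033) and (0.600, h(u_1)) crosses zero at u_2 = 0.566.
So (0.550, 0.033), (0.600, h(u_1)), (0.566, 0) are collinear:
h(u_1) = 0.033 · (0.600 − 0.566) / (0.550 − 0.566) = 0.033 · (0.03400)/(-0.01600) = -0.07013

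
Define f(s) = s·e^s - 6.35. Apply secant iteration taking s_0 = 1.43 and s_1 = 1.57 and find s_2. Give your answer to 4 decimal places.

f(1.43) = -0.374460, f(1.57) = 1.196438
s_2 = 1.570000 − 1.196438·(1.570000 − 1.430000) / (1.196438 − (-0.374460)) = 1.570000 − (0.167501)/(1.570898) = 1.463372

1.4634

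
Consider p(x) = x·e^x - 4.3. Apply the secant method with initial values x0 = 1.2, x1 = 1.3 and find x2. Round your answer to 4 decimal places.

1.2402

p(1.2) = -0.315860, p(1.3) = 0.470086
x2 = 1.300000 − 0.470086·(1.300000 − 1.200000) / (0.470086 − (-0.315860)) = 1.300000 − (0.047009)/(0.785945) = 1.240189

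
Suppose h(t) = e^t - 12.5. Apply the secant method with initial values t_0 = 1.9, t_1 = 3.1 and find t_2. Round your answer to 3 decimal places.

2.350

h(1.9) = -5.81411, h(3.1) = 9.69795
t_2 = 3.10000 − 9.69795·(3.10000 − 1.90000) / (9.69795 − (-5.81411)) = 3.10000 − (11.63754)/(15.51206) = 2.34977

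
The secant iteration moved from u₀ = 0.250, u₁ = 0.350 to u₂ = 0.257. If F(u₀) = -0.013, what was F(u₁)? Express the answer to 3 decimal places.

The secant line through (0.250, -0.013) and (0.350, F(u₁)) crosses zero at u₂ = 0.257.
So (0.250, -0.013), (0.350, F(u₁)), (0.257, 0) are collinear:
F(u₁) = -0.013 · (0.350 − 0.257) / (0.250 − 0.257) = -0.013 · (0.09300)/(-0.00700) = 0.17271

0.173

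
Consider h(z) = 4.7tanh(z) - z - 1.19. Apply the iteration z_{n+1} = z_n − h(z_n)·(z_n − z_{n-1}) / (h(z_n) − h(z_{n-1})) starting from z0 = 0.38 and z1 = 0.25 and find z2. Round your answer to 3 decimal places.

h(0.38) = 0.13473, h(0.25) = -0.28888
z2 = 0.25000 − (-0.28888)·(0.25000 − 0.38000) / (-0.28888 − 0.13473) = 0.25000 − (0.03755)/(-0.42361) = 0.33865

0.339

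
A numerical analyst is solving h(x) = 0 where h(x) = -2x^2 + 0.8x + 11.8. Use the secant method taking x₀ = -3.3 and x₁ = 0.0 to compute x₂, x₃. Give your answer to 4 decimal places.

h(-3.3) = -12.620000, h(0.0) = 11.800000
x₂ = 0.000000 − 11.800000·(0.000000 − (-3.300000)) / (11.800000 − (-12.620000)) = 0.000000 − (38.940000)/(24.420000) = -1.594595
h(-1.594595) = 5.438860
x₃ = -1.594595 − 5.438860·(-1.594595 − 0.000000) / (5.438860 − 11.800000) = -1.594595 − (-8.672778)/(-6.361140) = -2.957995

-1.5946, -2.9580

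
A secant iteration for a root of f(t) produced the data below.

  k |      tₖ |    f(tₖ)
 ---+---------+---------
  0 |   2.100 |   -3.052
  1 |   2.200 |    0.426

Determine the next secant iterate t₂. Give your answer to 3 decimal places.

2.188

t₂ = 2.200 − 0.426·(2.200 − 2.100) / (0.426 − (-3.052))
   = 2.200 − (0.04260)/(3.47800) = 2.18775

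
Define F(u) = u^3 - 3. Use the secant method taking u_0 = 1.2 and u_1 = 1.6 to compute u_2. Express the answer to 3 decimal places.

1.415

F(1.2) = -1.27200, F(1.6) = 1.09600
u_2 = 1.60000 − 1.09600·(1.60000 − 1.20000) / (1.09600 − (-1.27200)) = 1.60000 − (0.43840)/(2.36800) = 1.41486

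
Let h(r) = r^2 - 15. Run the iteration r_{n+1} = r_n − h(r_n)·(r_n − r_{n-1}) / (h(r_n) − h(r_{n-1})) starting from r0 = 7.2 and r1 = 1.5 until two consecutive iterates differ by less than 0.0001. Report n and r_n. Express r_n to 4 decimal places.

h(7.2) = 36.840000, h(1.5) = -12.750000
r2 = 1.500000 − (-12.750000)·(-5.700000)/(-49.590000) = 2.965517;  |Δ| = 1.465517
h(2.965517) = -6.205707
r3 = 2.965517 − (-6.205707)·(1.465517)/(6.544293) = 4.355212;  |Δ| = 1.389695
h(4.355212) = 3.967875
r4 = 4.355212 − 3.967875·(1.389695)/(10.173582) = 3.813207;  |Δ| = 0.542005
h(3.813207) = -0.459452
r5 = 3.813207 − (-0.459452)·(-0.542005)/(-4.427327) = 3.869454;  |Δ| = 0.056247
h(3.869454) = -0.027323
r6 = 3.869454 − (-0.027323)·(0.056247)/(0.432130) = 3.873011;  |Δ| = 0.003556
h(3.873011) = 0.000213
r7 = 3.873011 − 0.000213·(0.003556)/(0.027535) = 3.872983;  |Δ| = 0.000027
|r7 − r6| = 0.000027 < 0.0001

n = 7, r_n = 3.8730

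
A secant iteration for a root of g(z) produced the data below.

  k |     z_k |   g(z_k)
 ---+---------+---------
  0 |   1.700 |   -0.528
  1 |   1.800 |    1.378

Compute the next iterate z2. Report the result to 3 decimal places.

1.728

z2 = 1.800 − 1.378·(1.800 − 1.700) / (1.378 − (-0.528))
   = 1.800 − (0.13780)/(1.90600) = 1.72770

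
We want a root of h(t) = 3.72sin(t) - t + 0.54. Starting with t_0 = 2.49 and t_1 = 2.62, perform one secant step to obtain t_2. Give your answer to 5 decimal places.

2.56471

h(2.49) = 0.3060071, h(2.62) = -0.2264667
t_2 = 2.6200000 − (-0.2264667)·(2.6200000 − 2.4900000) / (-0.2264667 − 0.3060071) = 2.6200000 − (-0.0294407)/(-0.5324738) = 2.5647096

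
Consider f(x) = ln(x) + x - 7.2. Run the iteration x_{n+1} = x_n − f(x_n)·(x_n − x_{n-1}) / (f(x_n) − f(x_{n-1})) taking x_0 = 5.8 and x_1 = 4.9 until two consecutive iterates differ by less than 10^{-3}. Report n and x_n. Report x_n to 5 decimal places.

n = 4, x_n = 5.49598

f(5.8) = 0.3578579, f(4.9) = -0.7107648
x_2 = 4.9000000 − (-0.7107648)·(-0.9000000)/(-1.0686227) = 5.4986101;  |Δ| = 0.5986101
f(5.4986101) = 0.0031054
x_3 = 5.4986101 − 0.0031054·(0.5986101)/(0.7138702) = 5.4960060;  |Δ| = 0.0026040
f(5.4960060) = 0.0000277
x_4 = 5.4960060 − 0.0000277·(-0.0026040)/(-0.0030777) = 5.4959826;  |Δ| = 0.0000234
|x_4 − x_3| = 0.0000234 < 10^{-3}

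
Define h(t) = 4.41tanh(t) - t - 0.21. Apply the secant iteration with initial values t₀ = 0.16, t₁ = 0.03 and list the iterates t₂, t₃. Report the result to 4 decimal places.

0.0620, 0.0617

h(0.16) = 0.329640, h(0.03) = -0.107740
t₂ = 0.030000 − (-0.107740)·(0.030000 − 0.160000) / (-0.107740 − 0.329640) = 0.030000 − (0.014006)/(-0.437380) = 0.062023
h(0.062023) = 0.001148
t₃ = 0.062023 − 0.001148·(0.062023 − 0.030000) / (0.001148 − (-0.107740)) = 0.062023 − (0.000037)/(0.108888) = 0.061685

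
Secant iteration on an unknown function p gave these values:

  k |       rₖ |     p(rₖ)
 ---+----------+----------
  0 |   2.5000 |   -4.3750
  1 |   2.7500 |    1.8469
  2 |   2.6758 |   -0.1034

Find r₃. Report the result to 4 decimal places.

r₃ = 2.6758 − (-0.1034)·(2.6758 − 2.7500) / (-0.1034 − 1.8469)
   = 2.6758 − (0.007672)/(-1.950300) = 2.679734

2.6797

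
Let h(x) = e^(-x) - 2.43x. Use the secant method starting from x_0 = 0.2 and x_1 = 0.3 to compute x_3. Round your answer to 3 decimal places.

0.304

h(0.2) = 0.33273, h(0.3) = 0.01182
x_2 = 0.30000 − 0.01182·(0.30000 − 0.20000) / (0.01182 − 0.33273) = 0.30000 − (0.00118)/(-0.32091) = 0.30368
h(0.30368) = 0.00015
x_3 = 0.30368 − 0.00015·(0.30368 − 0.30000) / (0.00015 − 0.01182) = 0.30368 − (0.00000)/(-0.01167) = 0.30373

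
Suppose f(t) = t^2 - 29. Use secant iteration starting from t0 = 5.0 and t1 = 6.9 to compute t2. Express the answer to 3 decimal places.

f(5.0) = -4.00000, f(6.9) = 18.61000
t2 = 6.90000 − 18.61000·(6.90000 − 5.00000) / (18.61000 − (-4.00000)) = 6.90000 − (35.35900)/(22.61000) = 5.33613

5.336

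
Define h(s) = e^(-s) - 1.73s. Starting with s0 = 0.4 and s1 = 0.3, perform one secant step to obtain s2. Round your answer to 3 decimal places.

h(0.4) = -0.02168, h(0.3) = 0.22182
s2 = 0.30000 − 0.22182·(0.30000 − 0.40000) / (0.22182 − (-0.02168)) = 0.30000 − (-0.02218)/(0.24350) = 0.39110

0.391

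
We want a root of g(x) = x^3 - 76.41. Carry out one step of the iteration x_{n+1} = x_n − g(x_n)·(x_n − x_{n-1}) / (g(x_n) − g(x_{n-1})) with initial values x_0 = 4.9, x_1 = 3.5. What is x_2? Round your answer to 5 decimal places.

g(4.9) = 41.2390000, g(3.5) = -33.5350000
x_2 = 3.5000000 − (-33.5350000)·(3.5000000 − 4.9000000) / (-33.5350000 − 41.2390000) = 3.5000000 − (46.9490000)/(-74.7740000) = 4.1278787

4.12788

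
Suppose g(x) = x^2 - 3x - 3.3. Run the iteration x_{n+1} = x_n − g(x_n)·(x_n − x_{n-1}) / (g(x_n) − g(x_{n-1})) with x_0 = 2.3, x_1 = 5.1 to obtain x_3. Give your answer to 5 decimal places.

g(2.3) = -4.9100000, g(5.1) = 7.4100000
x_2 = 5.1000000 − 7.4100000·(5.1000000 − 2.3000000) / (7.4100000 − (-4.9100000)) = 5.1000000 − (20.7480000)/(12.3200000) = 3.4159091
g(3.4159091) = -1.8792924
x_3 = 3.4159091 − (-1.8792924)·(3.4159091 − 5.1000000) / (-1.8792924 − 7.4100000) = 3.4159091 − (3.1648992)/(-9.2892924) = 3.7566131

3.75661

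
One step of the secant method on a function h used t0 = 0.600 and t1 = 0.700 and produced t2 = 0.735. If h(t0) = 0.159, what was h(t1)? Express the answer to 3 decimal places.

0.041

The secant line through (0.600, 0.159) and (0.700, h(t1)) crosses zero at t2 = 0.735.
So (0.600, 0.159), (0.700, h(t1)), (0.735, 0) are collinear:
h(t1) = 0.159 · (0.700 − 0.735) / (0.600 − 0.735) = 0.159 · (-0.03500)/(-0.13500) = 0.04122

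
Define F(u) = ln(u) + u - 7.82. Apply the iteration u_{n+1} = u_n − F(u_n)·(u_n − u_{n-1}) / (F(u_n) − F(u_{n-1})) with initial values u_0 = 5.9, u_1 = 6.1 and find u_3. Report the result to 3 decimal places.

F(5.9) = -0.14505, F(6.1) = 0.08829
u_2 = 6.10000 − 0.08829·(6.10000 − 5.90000) / (0.08829 − (-0.14505)) = 6.10000 − (0.01766)/(0.23334) = 6.02432
F(6.02432) = 0.00013
u_3 = 6.02432 − 0.00013·(6.02432 − 6.10000) / (0.00013 − 0.08829) = 6.02432 − (-0.00001)/(-0.08816) = 6.02421

6.024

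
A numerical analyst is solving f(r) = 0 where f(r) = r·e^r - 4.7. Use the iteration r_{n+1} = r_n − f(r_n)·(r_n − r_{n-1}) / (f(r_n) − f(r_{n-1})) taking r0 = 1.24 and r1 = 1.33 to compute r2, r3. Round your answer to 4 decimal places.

f(1.24) = -0.415039, f(1.33) = 0.328788
r2 = 1.330000 − 0.328788·(1.330000 − 1.240000) / (0.328788 − (-0.415039)) = 1.330000 − (0.029591)/(0.743827) = 1.290218
f(1.290218) = -0.011891
r3 = 1.290218 − (-0.011891)·(1.290218 − 1.330000) / (-0.011891 − 0.328788) = 1.290218 − (0.000473)/(-0.340679) = 1.291607

1.2902, 1.2916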